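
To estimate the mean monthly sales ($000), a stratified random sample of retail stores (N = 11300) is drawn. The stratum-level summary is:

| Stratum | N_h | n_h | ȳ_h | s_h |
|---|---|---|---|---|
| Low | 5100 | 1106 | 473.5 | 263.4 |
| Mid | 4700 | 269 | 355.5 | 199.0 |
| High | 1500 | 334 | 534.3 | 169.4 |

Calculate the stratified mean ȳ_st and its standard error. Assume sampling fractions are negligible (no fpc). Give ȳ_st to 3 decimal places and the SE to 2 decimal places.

ȳ_st = Σ W_h ȳ_h = (5100·473.5 + 4700·355.5 + 1500·534.3)/11300 = 432.49115
V̂(ȳ_st) = Σ W_h² s_h²/n_h, with W_h = N_h/N and N = 11300:
  stratum Low: (5100/11300)²·263.4²/1106 = 12.7779
  stratum Mid: (4700/11300)²·199.0²/269 = 25.4679
  stratum High: (1500/11300)²·169.4²/334 = 1.51393
V̂(ȳ_st) = 39.7597
SE(ȳ_st) = √39.7597 = 6.30553

ȳ_st ≈ 432.491, SE ≈ 6.31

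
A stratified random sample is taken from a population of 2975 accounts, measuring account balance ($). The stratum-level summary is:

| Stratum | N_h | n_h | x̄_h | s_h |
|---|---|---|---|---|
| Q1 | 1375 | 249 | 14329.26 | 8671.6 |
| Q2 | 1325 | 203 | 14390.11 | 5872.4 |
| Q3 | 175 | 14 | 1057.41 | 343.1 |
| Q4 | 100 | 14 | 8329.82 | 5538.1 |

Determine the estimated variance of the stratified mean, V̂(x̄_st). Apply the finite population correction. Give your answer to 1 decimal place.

V̂(x̄_st) ≈ 83518.2

V̂(x̄_st) = Σ W_h² (1 − n_h/N_h) s_h²/n_h, with W_h = N_h/N and N = 2975:
  stratum Q1: (1375/2975)²·(1 − 249/1375)·8671.6²/249 = 52828.3
  stratum Q2: (1325/2975)²·(1 − 203/1325)·5872.4²/203 = 28534.5
  stratum Q3: (175/2975)²·(1 − 14/175)·343.1²/14 = 26.7672
  stratum Q4: (100/2975)²·(1 − 14/100)·5538.1²/14 = 2128.72
V̂(x̄_st) = 83518.2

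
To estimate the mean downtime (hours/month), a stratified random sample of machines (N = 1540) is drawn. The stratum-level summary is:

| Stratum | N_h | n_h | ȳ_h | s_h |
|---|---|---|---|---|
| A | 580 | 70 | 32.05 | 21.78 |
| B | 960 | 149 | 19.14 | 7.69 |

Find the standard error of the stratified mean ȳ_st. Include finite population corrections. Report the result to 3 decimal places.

V̂(ȳ_st) = Σ W_h² (1 − n_h/N_h) s_h²/n_h, with W_h = N_h/N and N = 1540:
  stratum A: (580/1540)²·(1 − 70/580)·21.78²/70 = 0.845229
  stratum B: (960/1540)²·(1 − 149/960)·7.69²/149 = 0.130292
V̂(ȳ_st) = 0.975521
SE(ȳ_st) = √0.975521 = 0.987685

SE(ȳ_st) ≈ 0.988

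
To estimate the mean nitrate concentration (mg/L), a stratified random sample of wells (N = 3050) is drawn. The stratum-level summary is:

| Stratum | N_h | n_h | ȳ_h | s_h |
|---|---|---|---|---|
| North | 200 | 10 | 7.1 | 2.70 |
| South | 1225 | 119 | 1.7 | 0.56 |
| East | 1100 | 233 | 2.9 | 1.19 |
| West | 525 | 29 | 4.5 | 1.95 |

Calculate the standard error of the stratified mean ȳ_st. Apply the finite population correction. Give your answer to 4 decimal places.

SE(ȳ_st) ≈ 0.0875

V̂(ȳ_st) = Σ W_h² (1 − n_h/N_h) s_h²/n_h, with W_h = N_h/N and N = 3050:
  stratum North: (200/3050)²·(1 − 10/200)·2.70²/10 = 0.00297791
  stratum South: (1225/3050)²·(1 − 119/1225)·0.56²/119 = 0.000383814
  stratum East: (1100/3050)²·(1 − 233/1100)·1.19²/233 = 0.000623089
  stratum West: (525/3050)²·(1 − 29/525)·1.95²/29 = 0.00367039
V̂(ȳ_st) = 0.0076552
SE(ȳ_st) = √0.0076552 = 0.087494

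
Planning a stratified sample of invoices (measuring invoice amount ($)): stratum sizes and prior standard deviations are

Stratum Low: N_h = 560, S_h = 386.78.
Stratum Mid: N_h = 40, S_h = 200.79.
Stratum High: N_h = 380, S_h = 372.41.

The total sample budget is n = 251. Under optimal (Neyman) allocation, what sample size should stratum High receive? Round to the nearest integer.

97

Neyman allocation: n_h = n · N_h S_h / Σ N_i S_i, with n = 251.
  stratum Low: N_h·S_h = 560·386.78 = 216596.80
  stratum Mid: N_h·S_h = 40·200.79 = 8031.60
  stratum High: N_h·S_h = 380·372.41 = 141515.80
Σ N_h S_h = 366144.20
n for stratum High = 251·141515.80/366144.20 = 97.012 → 97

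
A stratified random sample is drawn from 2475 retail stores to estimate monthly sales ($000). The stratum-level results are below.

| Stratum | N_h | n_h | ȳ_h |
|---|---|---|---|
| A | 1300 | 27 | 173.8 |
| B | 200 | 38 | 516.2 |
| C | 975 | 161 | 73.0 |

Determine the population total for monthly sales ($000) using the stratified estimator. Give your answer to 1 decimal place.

τ̂_st = Σ N_h ȳ_h = 1300·173.8 + 200·516.2 + 975·73.0 = 400355.0

τ̂_st ≈ 400355.0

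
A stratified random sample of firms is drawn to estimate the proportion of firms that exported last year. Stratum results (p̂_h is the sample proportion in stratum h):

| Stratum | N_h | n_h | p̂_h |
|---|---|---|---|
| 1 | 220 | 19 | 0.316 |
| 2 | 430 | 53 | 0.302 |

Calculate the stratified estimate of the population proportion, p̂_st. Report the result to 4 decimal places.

N = 650; stratum weights W_h = N_h/N.
p̂_st = Σ W_h p̂_h = (220·0.316 + 430·0.302)/650 = 0.30674

p̂_st ≈ 0.3067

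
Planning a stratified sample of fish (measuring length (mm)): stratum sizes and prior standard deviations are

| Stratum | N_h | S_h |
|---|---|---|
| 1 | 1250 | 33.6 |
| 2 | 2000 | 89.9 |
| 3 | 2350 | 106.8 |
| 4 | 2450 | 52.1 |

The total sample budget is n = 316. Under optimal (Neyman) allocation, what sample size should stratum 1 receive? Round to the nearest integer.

Neyman allocation: n_h = n · N_h S_h / Σ N_i S_i, with n = 316.
  stratum 1: N_h·S_h = 1250·33.6 = 42000.00
  stratum 2: N_h·S_h = 2000·89.9 = 179800.00
  stratum 3: N_h·S_h = 2350·106.8 = 250980.00
  stratum 4: N_h·S_h = 2450·52.1 = 127645.00
Σ N_h S_h = 600425.00
n for stratum 1 = 316·42000.00/600425.00 = 22.104 → 22

22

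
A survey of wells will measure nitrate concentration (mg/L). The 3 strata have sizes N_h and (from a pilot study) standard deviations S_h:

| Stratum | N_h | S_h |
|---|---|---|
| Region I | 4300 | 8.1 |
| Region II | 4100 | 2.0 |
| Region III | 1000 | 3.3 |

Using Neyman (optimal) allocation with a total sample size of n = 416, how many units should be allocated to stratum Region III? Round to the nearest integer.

Neyman allocation: n_h = n · N_h S_h / Σ N_i S_i, with n = 416.
  stratum Region I: N_h·S_h = 4300·8.1 = 34830.00
  stratum Region II: N_h·S_h = 4100·2.0 = 8200.00
  stratum Region III: N_h·S_h = 1000·3.3 = 3300.00
Σ N_h S_h = 46330.00
n for stratum Region III = 416·3300.00/46330.00 = 29.631 → 30

30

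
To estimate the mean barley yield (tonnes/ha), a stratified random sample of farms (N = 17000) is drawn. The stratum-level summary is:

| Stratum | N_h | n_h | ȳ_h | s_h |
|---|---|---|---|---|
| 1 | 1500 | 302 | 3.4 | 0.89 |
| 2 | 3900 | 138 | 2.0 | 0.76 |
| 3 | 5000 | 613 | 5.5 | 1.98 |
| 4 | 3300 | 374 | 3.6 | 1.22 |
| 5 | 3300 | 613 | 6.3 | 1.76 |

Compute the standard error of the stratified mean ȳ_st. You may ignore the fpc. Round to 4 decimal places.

V̂(ȳ_st) = Σ W_h² s_h²/n_h, with W_h = N_h/N and N = 17000:
  stratum 1: (1500/17000)²·0.89²/302 = 2.04201e-05
  stratum 2: (3900/17000)²·0.76²/138 = 0.000220282
  stratum 3: (5000/17000)²·1.98²/613 = 0.000553238
  stratum 4: (3300/17000)²·1.22²/374 = 0.000149961
  stratum 5: (3300/17000)²·1.76²/613 = 0.000190412
V̂(ȳ_st) = 0.00113431
SE(ȳ_st) = √0.00113431 = 0.0336796

SE(ȳ_st) ≈ 0.0337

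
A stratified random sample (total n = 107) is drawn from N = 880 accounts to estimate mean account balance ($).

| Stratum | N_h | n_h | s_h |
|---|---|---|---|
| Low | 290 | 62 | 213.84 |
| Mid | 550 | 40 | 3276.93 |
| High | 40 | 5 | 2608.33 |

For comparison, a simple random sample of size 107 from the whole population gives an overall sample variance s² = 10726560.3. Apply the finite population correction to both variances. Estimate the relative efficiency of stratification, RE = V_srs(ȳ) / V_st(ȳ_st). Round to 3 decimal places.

V̂(ȳ_st) = Σ W_h² (1 − n_h/N_h) s_h²/n_h, with W_h = N_h/N and N = 880:
  stratum Low: (290/880)²·(1 − 62/290)·213.84²/62 = 62.9729
  stratum Mid: (550/880)²·(1 − 40/550)·3276.93²/40 = 97239.3
  stratum High: (40/880)²·(1 − 5/40)·2608.33²/5 = 2459.9
V_st = 99762.2
V_srs = (1 − 107/880)·10726560.3/107 = 88059
Relative efficiency = V_srs / V_st = 88059/99762.2 = 0.8827

RE ≈ 0.883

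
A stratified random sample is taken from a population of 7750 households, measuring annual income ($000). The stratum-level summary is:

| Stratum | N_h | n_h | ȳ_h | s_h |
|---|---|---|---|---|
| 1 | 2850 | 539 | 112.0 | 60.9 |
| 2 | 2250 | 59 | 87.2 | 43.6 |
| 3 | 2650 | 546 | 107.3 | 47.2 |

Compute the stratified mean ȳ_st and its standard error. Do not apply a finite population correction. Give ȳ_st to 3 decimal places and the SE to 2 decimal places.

ȳ_st ≈ 103.193, SE ≈ 2.03

ȳ_st = Σ W_h ȳ_h = (2850·112.0 + 2250·87.2 + 2650·107.3)/7750 = 103.19290
V̂(ȳ_st) = Σ W_h² s_h²/n_h, with W_h = N_h/N and N = 7750:
  stratum 1: (2850/7750)²·60.9²/539 = 0.930534
  stratum 2: (2250/7750)²·43.6²/59 = 2.71571
  stratum 3: (2650/7750)²·47.2²/546 = 0.477067
V̂(ȳ_st) = 4.12331
SE(ȳ_st) = √4.12331 = 2.03059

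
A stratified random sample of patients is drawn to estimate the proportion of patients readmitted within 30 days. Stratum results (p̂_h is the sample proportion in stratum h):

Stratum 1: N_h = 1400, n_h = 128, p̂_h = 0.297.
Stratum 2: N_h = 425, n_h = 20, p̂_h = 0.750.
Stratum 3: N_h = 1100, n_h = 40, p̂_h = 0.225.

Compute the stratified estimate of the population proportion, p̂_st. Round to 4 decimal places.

N = 2925; stratum weights W_h = N_h/N.
p̂_st = Σ W_h p̂_h = (1400·0.297 + 425·0.750 + 1100·0.225)/2925 = 0.33574

p̂_st ≈ 0.3357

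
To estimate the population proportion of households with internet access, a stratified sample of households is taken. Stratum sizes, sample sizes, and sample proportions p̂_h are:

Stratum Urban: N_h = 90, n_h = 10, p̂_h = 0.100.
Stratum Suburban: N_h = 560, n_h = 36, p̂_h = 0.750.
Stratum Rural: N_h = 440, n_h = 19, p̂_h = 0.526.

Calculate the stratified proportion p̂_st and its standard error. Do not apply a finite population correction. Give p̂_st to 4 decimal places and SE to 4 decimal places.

p̂_st ≈ 0.6059, SE ≈ 0.0611

N = 1090; stratum weights W_h = N_h/N.
p̂_st = Σ W_h p̂_h = (90·0.100 + 560·0.750 + 440·0.526)/1090 = 0.60591
V̂(p̂_st) = Σ W_h² p̂_h(1−p̂_h)/(n_h−1):
  stratum Urban: (90/1090)²·0.100·0.900/9 = 6.81761e-05
  stratum Suburban: (560/1090)²·0.750·0.250/35 = 0.00141402
  stratum Rural: (440/1090)²·0.526·0.474/18 = 0.00225706
V̂(p̂_st) = 0.00373926; SE = √V̂ = 0.0611495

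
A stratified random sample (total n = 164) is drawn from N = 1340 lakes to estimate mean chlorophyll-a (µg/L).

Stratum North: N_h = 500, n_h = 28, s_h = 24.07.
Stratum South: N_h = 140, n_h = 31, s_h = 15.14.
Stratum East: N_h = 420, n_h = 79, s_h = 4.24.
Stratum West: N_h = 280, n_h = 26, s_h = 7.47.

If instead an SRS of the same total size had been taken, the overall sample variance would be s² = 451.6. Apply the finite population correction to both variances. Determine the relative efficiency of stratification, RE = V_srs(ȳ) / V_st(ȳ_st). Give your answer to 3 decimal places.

V̂(ȳ_st) = Σ W_h² (1 − n_h/N_h) s_h²/n_h, with W_h = N_h/N and N = 1340:
  stratum North: (500/1340)²·(1 − 28/500)·24.07²/28 = 2.71955
  stratum South: (140/1340)²·(1 − 31/140)·15.14²/31 = 0.0628398
  stratum East: (420/1340)²·(1 − 79/420)·4.24²/79 = 0.0181509
  stratum West: (280/1340)²·(1 − 26/280)·7.47²/26 = 0.0850061
V_st = 2.88554
V_srs = (1 − 164/1340)·451.6/164 = 2.41664
Relative efficiency = V_srs / V_st = 2.41664/2.88554 = 0.8375

RE ≈ 0.838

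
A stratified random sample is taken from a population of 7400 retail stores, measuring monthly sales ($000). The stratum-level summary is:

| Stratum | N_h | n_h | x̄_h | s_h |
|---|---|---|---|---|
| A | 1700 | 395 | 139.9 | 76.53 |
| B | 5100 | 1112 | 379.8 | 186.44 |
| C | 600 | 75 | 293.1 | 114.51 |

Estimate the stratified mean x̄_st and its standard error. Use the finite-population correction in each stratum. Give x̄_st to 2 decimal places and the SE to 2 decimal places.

x̄_st = Σ W_h x̄_h = (1700·139.9 + 5100·379.8 + 600·293.1)/7400 = 317.65811
V̂(x̄_st) = Σ W_h² (1 − n_h/N_h) s_h²/n_h, with W_h = N_h/N and N = 7400:
  stratum A: (1700/7400)²·(1 − 395/1700)·76.53²/395 = 0.600706
  stratum B: (5100/7400)²·(1 − 1112/5100)·186.44²/1112 = 11.6101
  stratum C: (600/7400)²·(1 − 75/600)·114.51²/75 = 1.00571
V̂(x̄_st) = 13.2165
SE(x̄_st) = √13.2165 = 3.63545

x̄_st ≈ 317.66, SE ≈ 3.64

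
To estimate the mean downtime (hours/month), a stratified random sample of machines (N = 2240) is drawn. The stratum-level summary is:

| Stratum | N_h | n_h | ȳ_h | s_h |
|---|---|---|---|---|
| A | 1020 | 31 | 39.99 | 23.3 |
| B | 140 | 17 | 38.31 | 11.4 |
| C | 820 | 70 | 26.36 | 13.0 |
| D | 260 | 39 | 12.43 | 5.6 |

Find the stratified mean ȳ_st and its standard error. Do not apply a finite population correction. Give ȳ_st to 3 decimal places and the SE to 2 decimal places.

ȳ_st = Σ W_h ȳ_h = (1020·39.99 + 140·38.31 + 820·26.36 + 260·12.43)/2240 = 31.69652
V̂(ȳ_st) = Σ W_h² s_h²/n_h, with W_h = N_h/N and N = 2240:
  stratum A: (1020/2240)²·23.3²/31 = 3.63124
  stratum B: (140/2240)²·11.4²/17 = 0.0298621
  stratum C: (820/2240)²·13.0²/70 = 0.323534
  stratum D: (260/2240)²·5.6²/39 = 0.0108333
V̂(ȳ_st) = 3.99547
SE(ȳ_st) = √3.99547 = 1.99887

ȳ_st ≈ 31.697, SE ≈ 2.00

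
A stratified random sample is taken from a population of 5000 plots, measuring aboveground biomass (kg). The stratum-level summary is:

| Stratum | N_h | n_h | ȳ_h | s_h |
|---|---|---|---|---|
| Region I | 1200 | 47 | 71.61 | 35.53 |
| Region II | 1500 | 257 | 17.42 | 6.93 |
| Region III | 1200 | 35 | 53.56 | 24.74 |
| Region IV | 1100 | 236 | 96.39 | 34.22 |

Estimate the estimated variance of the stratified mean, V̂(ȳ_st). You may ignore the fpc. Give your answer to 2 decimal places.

V̂(ȳ_st) ≈ 2.81

V̂(ȳ_st) = Σ W_h² s_h²/n_h, with W_h = N_h/N and N = 5000:
  stratum Region I: (1200/5000)²·35.53²/47 = 1.54709
  stratum Region II: (1500/5000)²·6.93²/257 = 0.0168181
  stratum Region III: (1200/5000)²·24.74²/35 = 1.00729
  stratum Region IV: (1100/5000)²·34.22²/236 = 0.240156
V̂(ȳ_st) = 2.81135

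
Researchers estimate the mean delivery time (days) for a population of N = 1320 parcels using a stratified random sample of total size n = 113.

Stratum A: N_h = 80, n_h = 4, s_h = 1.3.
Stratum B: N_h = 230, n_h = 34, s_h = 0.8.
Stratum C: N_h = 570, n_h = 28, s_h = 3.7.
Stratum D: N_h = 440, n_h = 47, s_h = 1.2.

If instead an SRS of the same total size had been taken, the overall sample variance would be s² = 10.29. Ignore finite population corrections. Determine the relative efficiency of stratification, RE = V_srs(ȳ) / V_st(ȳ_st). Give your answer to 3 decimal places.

V̂(ȳ_st) = Σ W_h² s_h²/n_h, with W_h = N_h/N and N = 1320:
  stratum A: (80/1320)²·1.3²/4 = 0.00155188
  stratum B: (230/1320)²·0.8²/34 = 0.00057149
  stratum C: (570/1320)²·3.7²/28 = 0.091169
  stratum D: (440/1320)²·1.2²/47 = 0.00340426
V_st = 0.0966966
V_srs = s²/n = 10.29/113 = 0.0910619
Relative efficiency = V_srs / V_st = 0.0910619/0.0966966 = 0.9417

RE ≈ 0.942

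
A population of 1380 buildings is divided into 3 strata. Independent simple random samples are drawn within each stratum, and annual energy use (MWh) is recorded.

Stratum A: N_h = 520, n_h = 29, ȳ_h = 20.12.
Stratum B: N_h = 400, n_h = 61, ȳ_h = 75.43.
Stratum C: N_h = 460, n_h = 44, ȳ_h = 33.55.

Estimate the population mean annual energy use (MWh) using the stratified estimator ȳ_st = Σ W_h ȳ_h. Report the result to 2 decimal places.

ȳ_st ≈ 40.63

N = Σ N_h = 1380. Stratum weights W_h = N_h/N.
ȳ_st = (520·20.12 + 400·75.43 + 460·33.55) / 1380 = 40.6286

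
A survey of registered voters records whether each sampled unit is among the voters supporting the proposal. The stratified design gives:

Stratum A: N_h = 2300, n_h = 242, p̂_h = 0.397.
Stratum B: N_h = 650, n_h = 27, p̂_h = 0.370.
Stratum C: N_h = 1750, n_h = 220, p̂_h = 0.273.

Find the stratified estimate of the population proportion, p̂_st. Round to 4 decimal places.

p̂_st ≈ 0.3471

N = 4700; stratum weights W_h = N_h/N.
p̂_st = Σ W_h p̂_h = (2300·0.397 + 650·0.370 + 1750·0.273)/4700 = 0.34710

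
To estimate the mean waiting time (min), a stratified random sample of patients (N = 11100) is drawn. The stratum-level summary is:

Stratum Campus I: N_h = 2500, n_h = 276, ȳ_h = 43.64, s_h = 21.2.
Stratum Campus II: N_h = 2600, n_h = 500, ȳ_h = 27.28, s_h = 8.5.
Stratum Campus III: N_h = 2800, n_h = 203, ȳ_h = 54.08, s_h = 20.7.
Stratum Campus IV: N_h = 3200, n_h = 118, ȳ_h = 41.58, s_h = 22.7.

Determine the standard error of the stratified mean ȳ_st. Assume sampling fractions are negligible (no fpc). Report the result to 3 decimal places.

V̂(ȳ_st) = Σ W_h² s_h²/n_h, with W_h = N_h/N and N = 11100:
  stratum Campus I: (2500/11100)²·21.2²/276 = 0.0826032
  stratum Campus II: (2600/11100)²·8.5²/500 = 0.00792809
  stratum Campus III: (2800/11100)²·20.7²/203 = 0.134312
  stratum Campus IV: (3200/11100)²·22.7²/118 = 0.362931
V̂(ȳ_st) = 0.587774
SE(ȳ_st) = √0.587774 = 0.766664

SE(ȳ_st) ≈ 0.767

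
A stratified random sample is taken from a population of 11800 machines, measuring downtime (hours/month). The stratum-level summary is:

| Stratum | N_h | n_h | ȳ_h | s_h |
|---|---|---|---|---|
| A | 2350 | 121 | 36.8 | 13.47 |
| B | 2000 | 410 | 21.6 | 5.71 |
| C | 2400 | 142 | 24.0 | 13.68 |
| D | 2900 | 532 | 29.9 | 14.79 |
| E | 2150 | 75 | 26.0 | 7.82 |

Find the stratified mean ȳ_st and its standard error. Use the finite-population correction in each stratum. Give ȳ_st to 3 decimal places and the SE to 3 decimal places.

ȳ_st = Σ W_h ȳ_h = (2350·36.8 + 2000·21.6 + 2400·24.0 + 2900·29.9 + 2150·26.0)/11800 = 27.95678
V̂(ȳ_st) = Σ W_h² (1 − n_h/N_h) s_h²/n_h, with W_h = N_h/N and N = 11800:
  stratum A: (2350/11800)²·(1 − 121/2350)·13.47²/121 = 0.056411
  stratum B: (2000/11800)²·(1 − 410/2000)·5.71²/410 = 0.00181615
  stratum C: (2400/11800)²·(1 − 142/2400)·13.68²/142 = 0.0512926
  stratum D: (2900/11800)²·(1 − 532/2900)·14.79²/532 = 0.0202787
  stratum E: (2150/11800)²·(1 − 75/2150)·7.82²/75 = 0.0261243
V̂(ȳ_st) = 0.155923
SE(ȳ_st) = √0.155923 = 0.394871

ȳ_st ≈ 27.957, SE ≈ 0.395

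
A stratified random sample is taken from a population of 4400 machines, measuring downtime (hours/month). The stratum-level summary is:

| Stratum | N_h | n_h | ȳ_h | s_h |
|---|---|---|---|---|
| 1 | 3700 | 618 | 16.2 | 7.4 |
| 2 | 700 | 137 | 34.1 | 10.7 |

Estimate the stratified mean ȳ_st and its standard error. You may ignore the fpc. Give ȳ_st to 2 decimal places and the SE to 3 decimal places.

ȳ_st ≈ 19.05, SE ≈ 0.289

ȳ_st = Σ W_h ȳ_h = (3700·16.2 + 700·34.1)/4400 = 19.04773
V̂(ȳ_st) = Σ W_h² s_h²/n_h, with W_h = N_h/N and N = 4400:
  stratum 1: (3700/4400)²·7.4²/618 = 0.0626575
  stratum 2: (700/4400)²·10.7²/137 = 0.0211513
V̂(ȳ_st) = 0.0838088
SE(ȳ_st) = √0.0838088 = 0.289498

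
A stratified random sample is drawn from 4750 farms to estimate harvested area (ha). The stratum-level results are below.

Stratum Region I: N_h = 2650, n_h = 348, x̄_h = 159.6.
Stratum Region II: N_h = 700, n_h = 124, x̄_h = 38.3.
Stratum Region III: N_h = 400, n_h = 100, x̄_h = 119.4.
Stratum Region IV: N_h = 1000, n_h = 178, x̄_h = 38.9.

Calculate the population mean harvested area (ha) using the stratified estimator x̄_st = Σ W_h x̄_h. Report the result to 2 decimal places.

x̄_st ≈ 112.93

N = Σ N_h = 4750. Stratum weights W_h = N_h/N.
x̄_st = (2650·159.6 + 700·38.3 + 400·119.4 + 1000·38.9) / 4750 = 112.9284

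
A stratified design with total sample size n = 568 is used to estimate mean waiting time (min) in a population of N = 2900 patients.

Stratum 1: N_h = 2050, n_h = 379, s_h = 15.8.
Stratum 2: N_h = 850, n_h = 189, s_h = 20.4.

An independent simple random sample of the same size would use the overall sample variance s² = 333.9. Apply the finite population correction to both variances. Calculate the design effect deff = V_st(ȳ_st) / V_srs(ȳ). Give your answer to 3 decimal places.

V̂(ȳ_st) = Σ W_h² (1 − n_h/N_h) s_h²/n_h, with W_h = N_h/N and N = 2900:
  stratum 1: (2050/2900)²·(1 − 379/2050)·15.8²/379 = 0.268293
  stratum 2: (850/2900)²·(1 − 189/850)·20.4²/189 = 0.147103
V_st = 0.415396
V_srs = (1 − 568/2900)·333.9/568 = 0.472714
deff = V_st / V_srs = 0.415396/0.472714 = 0.8787

deff ≈ 0.879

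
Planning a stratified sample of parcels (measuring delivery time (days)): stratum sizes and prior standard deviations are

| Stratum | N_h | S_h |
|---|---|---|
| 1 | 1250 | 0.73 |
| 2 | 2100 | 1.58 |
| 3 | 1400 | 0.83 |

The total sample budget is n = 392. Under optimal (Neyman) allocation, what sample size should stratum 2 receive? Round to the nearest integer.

241

Neyman allocation: n_h = n · N_h S_h / Σ N_i S_i, with n = 392.
  stratum 1: N_h·S_h = 1250·0.73 = 912.50
  stratum 2: N_h·S_h = 2100·1.58 = 3318.00
  stratum 3: N_h·S_h = 1400·0.83 = 1162.00
Σ N_h S_h = 5392.50
n for stratum 2 = 392·3318.00/5392.50 = 241.197 → 241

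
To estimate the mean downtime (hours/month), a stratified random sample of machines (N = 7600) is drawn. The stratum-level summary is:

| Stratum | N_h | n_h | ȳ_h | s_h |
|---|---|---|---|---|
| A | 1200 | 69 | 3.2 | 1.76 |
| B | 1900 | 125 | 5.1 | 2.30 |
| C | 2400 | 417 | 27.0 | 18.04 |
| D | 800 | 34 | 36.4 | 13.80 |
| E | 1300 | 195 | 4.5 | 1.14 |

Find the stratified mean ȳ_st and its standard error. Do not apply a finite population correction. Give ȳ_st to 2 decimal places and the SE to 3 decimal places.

ȳ_st = Σ W_h ȳ_h = (1200·3.2 + 1900·5.1 + 2400·27.0 + 800·36.4 + 1300·4.5)/7600 = 14.90789
V̂(ȳ_st) = Σ W_h² s_h²/n_h, with W_h = N_h/N and N = 7600:
  stratum A: (1200/7600)²·1.76²/69 = 0.00111921
  stratum B: (1900/7600)²·2.30²/125 = 0.002645
  stratum C: (2400/7600)²·18.04²/417 = 0.0778274
  stratum D: (800/7600)²·13.80²/34 = 0.0620629
  stratum E: (1300/7600)²·1.14²/195 = 0.000195
V̂(ȳ_st) = 0.143849
SE(ȳ_st) = √0.143849 = 0.379275

ȳ_st ≈ 14.91, SE ≈ 0.379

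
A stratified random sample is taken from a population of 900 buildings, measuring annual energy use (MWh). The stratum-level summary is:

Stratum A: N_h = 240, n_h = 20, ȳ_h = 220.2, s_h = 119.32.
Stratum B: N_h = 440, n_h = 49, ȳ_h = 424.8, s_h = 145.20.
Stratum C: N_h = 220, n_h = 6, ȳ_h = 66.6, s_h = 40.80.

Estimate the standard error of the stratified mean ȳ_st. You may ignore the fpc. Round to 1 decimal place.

V̂(ȳ_st) = Σ W_h² s_h²/n_h, with W_h = N_h/N and N = 900:
  stratum A: (240/900)²·119.32²/20 = 50.6214
  stratum B: (440/900)²·145.20²/49 = 102.839
  stratum C: (220/900)²·40.80²/6 = 16.5779
V̂(ȳ_st) = 170.038
SE(ȳ_st) = √170.038 = 13.0399

SE(ȳ_st) ≈ 13.0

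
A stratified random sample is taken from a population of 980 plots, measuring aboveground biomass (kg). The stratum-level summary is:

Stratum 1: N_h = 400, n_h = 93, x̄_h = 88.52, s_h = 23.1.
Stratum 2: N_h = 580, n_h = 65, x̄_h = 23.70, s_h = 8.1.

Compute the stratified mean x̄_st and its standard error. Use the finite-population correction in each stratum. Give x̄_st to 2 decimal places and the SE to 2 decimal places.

x̄_st ≈ 50.16, SE ≈ 1.02

x̄_st = Σ W_h x̄_h = (400·88.52 + 580·23.70)/980 = 50.15714
V̂(x̄_st) = Σ W_h² (1 − n_h/N_h) s_h²/n_h, with W_h = N_h/N and N = 980:
  stratum 1: (400/980)²·(1 − 93/400)·23.1²/93 = 0.733647
  stratum 2: (580/980)²·(1 − 65/580)·8.1²/65 = 0.313935
V̂(x̄_st) = 1.04758
SE(x̄_st) = √1.04758 = 1.02351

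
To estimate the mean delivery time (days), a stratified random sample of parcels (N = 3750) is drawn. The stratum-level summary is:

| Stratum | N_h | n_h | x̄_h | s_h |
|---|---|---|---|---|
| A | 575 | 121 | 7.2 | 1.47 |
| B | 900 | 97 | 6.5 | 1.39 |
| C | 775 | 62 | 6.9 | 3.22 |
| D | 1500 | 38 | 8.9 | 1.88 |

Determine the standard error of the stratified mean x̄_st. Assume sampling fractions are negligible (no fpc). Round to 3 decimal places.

V̂(x̄_st) = Σ W_h² s_h²/n_h, with W_h = N_h/N and N = 3750:
  stratum A: (575/3750)²·1.47²/121 = 0.000419877
  stratum B: (900/3750)²·1.39²/97 = 0.00114731
  stratum C: (775/3750)²·3.22²/62 = 0.00714268
  stratum D: (1500/3750)²·1.88²/38 = 0.0148817
V̂(x̄_st) = 0.0235915
SE(x̄_st) = √0.0235915 = 0.153595

SE(x̄_st) ≈ 0.154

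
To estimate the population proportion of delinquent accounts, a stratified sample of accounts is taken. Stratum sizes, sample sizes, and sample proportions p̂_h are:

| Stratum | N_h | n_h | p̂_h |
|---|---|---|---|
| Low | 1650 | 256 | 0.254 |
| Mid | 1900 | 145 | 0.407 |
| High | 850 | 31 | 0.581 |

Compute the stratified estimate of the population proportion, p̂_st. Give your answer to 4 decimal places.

N = 4400; stratum weights W_h = N_h/N.
p̂_st = Σ W_h p̂_h = (1650·0.254 + 1900·0.407 + 850·0.581)/4400 = 0.38324

p̂_st ≈ 0.3832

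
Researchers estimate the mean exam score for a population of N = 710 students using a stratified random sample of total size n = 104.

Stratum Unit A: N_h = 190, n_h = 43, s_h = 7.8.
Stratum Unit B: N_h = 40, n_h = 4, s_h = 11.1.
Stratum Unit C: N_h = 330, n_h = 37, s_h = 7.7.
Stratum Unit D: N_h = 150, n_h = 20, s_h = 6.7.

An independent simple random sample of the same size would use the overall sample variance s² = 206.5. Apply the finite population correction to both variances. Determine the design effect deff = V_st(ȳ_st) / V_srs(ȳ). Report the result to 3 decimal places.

V̂(ȳ_st) = Σ W_h² (1 − n_h/N_h) s_h²/n_h, with W_h = N_h/N and N = 710:
  stratum Unit A: (190/710)²·(1 − 43/190)·7.8²/43 = 0.0783926
  stratum Unit B: (40/710)²·(1 − 4/40)·11.1²/4 = 0.0879897
  stratum Unit C: (330/710)²·(1 − 37/330)·7.7²/37 = 0.307358
  stratum Unit D: (150/710)²·(1 − 20/150)·6.7²/20 = 0.0868235
V_st = 0.560564
V_srs = (1 − 104/710)·206.5/104 = 1.69473
deff = V_st / V_srs = 0.560564/1.69473 = 0.3308

deff ≈ 0.331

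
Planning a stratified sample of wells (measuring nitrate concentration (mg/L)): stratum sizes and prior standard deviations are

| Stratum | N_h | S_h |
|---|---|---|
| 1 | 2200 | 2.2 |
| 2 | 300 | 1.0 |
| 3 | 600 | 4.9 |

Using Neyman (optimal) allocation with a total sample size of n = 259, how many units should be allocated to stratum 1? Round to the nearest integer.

155

Neyman allocation: n_h = n · N_h S_h / Σ N_i S_i, with n = 259.
  stratum 1: N_h·S_h = 2200·2.2 = 4840.00
  stratum 2: N_h·S_h = 300·1.0 = 300.00
  stratum 3: N_h·S_h = 600·4.9 = 2940.00
Σ N_h S_h = 8080.00
n for stratum 1 = 259·4840.00/8080.00 = 155.144 → 155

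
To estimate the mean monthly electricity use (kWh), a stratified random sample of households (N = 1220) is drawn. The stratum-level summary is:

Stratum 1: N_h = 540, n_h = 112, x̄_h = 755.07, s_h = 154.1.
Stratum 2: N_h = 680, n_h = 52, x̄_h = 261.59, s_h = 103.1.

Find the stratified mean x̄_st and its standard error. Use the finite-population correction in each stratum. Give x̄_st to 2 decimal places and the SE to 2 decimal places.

x̄_st ≈ 480.02, SE ≈ 9.57

x̄_st = Σ W_h x̄_h = (540·755.07 + 680·261.59)/1220 = 480.01557
V̂(x̄_st) = Σ W_h² (1 − n_h/N_h) s_h²/n_h, with W_h = N_h/N and N = 1220:
  stratum 1: (540/1220)²·(1 − 112/540)·154.1²/112 = 32.9234
  stratum 2: (680/1220)²·(1 − 52/680)·103.1²/52 = 58.6493
V̂(x̄_st) = 91.5727
SE(x̄_st) = √91.5727 = 9.56936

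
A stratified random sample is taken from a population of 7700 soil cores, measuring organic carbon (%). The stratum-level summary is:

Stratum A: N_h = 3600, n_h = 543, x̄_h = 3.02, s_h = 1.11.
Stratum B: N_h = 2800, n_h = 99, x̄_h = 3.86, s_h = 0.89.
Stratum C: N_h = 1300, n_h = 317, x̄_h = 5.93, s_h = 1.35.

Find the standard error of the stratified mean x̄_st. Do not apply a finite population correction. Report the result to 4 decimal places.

V̂(x̄_st) = Σ W_h² s_h²/n_h, with W_h = N_h/N and N = 7700:
  stratum A: (3600/7700)²·1.11²/543 = 0.000495986
  stratum B: (2800/7700)²·0.89²/99 = 0.00105798
  stratum C: (1300/7700)²·1.35²/317 = 0.000163875
V̂(x̄_st) = 0.00171785
SE(x̄_st) = √0.00171785 = 0.0414469

SE(x̄_st) ≈ 0.0414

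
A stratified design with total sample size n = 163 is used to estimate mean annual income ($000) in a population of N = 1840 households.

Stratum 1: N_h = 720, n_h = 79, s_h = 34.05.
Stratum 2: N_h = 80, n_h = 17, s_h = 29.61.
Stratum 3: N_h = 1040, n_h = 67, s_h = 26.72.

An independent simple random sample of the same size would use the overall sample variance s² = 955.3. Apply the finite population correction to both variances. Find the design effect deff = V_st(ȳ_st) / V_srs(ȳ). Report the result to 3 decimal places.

V̂(ȳ_st) = Σ W_h² (1 − n_h/N_h) s_h²/n_h, with W_h = N_h/N and N = 1840:
  stratum 1: (720/1840)²·(1 − 79/720)·34.05²/79 = 2.00061
  stratum 2: (80/1840)²·(1 − 17/80)·29.61²/17 = 0.0767755
  stratum 3: (1040/1840)²·(1 − 67/1040)·26.72²/67 = 3.18499
V_st = 5.26238
V_srs = (1 − 163/1840)·955.3/163 = 5.34155
deff = V_st / V_srs = 5.26238/5.34155 = 0.9852

deff ≈ 0.985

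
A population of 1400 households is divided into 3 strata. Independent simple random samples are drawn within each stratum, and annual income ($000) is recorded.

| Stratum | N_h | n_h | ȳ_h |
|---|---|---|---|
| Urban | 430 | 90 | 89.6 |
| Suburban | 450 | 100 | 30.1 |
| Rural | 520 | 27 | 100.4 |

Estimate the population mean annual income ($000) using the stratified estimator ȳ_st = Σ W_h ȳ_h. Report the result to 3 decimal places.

N = Σ N_h = 1400. Stratum weights W_h = N_h/N.
ȳ_st = (430·89.6 + 450·30.1 + 520·100.4) / 1400 = 74.48643

ȳ_st ≈ 74.486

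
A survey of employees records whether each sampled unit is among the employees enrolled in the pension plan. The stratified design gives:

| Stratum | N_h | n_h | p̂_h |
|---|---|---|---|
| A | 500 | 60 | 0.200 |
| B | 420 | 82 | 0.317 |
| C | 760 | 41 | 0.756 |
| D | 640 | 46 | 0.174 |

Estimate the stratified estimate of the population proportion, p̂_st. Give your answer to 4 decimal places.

N = 2320; stratum weights W_h = N_h/N.
p̂_st = Σ W_h p̂_h = (500·0.200 + 420·0.317 + 760·0.756 + 640·0.174)/2320 = 0.39615

p̂_st ≈ 0.3961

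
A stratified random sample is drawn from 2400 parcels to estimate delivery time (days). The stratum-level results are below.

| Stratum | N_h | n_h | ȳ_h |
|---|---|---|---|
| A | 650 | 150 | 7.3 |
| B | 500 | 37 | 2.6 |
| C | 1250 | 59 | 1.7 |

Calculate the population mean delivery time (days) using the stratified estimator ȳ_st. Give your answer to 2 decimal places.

ȳ_st ≈ 3.40

N = Σ N_h = 2400. Stratum weights W_h = N_h/N.
ȳ_st = (650·7.3 + 500·2.6 + 1250·1.7) / 2400 = 3.4042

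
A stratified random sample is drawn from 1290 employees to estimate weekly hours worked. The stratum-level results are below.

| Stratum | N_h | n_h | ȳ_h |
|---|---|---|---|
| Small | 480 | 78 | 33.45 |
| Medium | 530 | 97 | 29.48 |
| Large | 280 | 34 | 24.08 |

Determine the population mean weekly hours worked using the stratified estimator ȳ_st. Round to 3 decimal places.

ȳ_st ≈ 29.785

N = Σ N_h = 1290. Stratum weights W_h = N_h/N.
ȳ_st = (480·33.45 + 530·29.48 + 280·24.08) / 1290 = 29.78512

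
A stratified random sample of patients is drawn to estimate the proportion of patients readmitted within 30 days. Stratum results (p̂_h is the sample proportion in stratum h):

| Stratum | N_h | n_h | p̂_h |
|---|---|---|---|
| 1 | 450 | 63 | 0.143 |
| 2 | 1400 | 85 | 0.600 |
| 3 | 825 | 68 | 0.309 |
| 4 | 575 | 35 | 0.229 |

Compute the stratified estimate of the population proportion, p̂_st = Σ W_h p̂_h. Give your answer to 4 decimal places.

p̂_st ≈ 0.3972

N = 3250; stratum weights W_h = N_h/N.
p̂_st = Σ W_h p̂_h = (450·0.143 + 1400·0.600 + 825·0.309 + 575·0.229)/3250 = 0.39722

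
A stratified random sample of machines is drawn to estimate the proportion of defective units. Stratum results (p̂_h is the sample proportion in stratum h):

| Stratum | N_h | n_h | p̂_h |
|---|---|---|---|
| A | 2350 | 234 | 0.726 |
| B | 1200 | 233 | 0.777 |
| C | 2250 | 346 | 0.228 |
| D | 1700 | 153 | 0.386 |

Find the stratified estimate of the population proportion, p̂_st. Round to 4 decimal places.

N = 7500; stratum weights W_h = N_h/N.
p̂_st = Σ W_h p̂_h = (2350·0.726 + 1200·0.777 + 2250·0.228 + 1700·0.386)/7500 = 0.50769

p̂_st ≈ 0.5077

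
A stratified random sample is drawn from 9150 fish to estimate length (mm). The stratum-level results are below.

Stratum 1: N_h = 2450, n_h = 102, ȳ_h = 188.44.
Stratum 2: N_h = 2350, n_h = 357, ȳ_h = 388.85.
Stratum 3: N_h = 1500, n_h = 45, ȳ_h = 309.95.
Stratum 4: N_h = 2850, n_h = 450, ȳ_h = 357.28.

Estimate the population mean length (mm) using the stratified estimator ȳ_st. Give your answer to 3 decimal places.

ȳ_st ≈ 312.421

N = Σ N_h = 9150. Stratum weights W_h = N_h/N.
ȳ_st = (2450·188.44 + 2350·388.85 + 1500·309.95 + 2850·357.28) / 9150 = 312.42060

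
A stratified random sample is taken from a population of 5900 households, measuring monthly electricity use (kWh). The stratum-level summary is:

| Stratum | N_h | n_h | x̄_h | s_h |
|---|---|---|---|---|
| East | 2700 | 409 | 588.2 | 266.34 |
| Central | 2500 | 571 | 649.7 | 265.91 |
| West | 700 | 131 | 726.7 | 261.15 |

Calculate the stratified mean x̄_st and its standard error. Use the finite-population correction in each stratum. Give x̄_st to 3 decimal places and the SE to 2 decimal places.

x̄_st = Σ W_h x̄_h = (2700·588.2 + 2500·649.7 + 700·726.7)/5900 = 630.69153
V̂(x̄_st) = Σ W_h² (1 − n_h/N_h) s_h²/n_h, with W_h = N_h/N and N = 5900:
  stratum East: (2700/5900)²·(1 − 409/2700)·266.34²/409 = 30.8201
  stratum Central: (2500/5900)²·(1 − 571/2500)·265.91²/571 = 17.1554
  stratum West: (700/5900)²·(1 − 131/700)·261.15²/131 = 5.95683
V̂(x̄_st) = 53.9324
SE(x̄_st) = √53.9324 = 7.34387

x̄_st ≈ 630.692, SE ≈ 7.34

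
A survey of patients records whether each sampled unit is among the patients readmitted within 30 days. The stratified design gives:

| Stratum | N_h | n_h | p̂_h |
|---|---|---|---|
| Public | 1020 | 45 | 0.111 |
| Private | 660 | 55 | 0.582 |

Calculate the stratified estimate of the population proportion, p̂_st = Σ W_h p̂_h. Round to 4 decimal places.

p̂_st ≈ 0.2960

N = 1680; stratum weights W_h = N_h/N.
p̂_st = Σ W_h p̂_h = (1020·0.111 + 660·0.582)/1680 = 0.29604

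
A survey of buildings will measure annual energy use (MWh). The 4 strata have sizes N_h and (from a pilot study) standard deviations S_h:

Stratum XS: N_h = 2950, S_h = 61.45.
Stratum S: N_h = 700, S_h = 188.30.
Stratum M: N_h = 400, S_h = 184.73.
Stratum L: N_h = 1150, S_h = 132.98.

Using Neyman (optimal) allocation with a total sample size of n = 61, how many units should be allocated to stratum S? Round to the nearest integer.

Neyman allocation: n_h = n · N_h S_h / Σ N_i S_i, with n = 61.
  stratum XS: N_h·S_h = 2950·61.45 = 181277.50
  stratum S: N_h·S_h = 700·188.30 = 131810.00
  stratum M: N_h·S_h = 400·184.73 = 73892.00
  stratum L: N_h·S_h = 1150·132.98 = 152927.00
Σ N_h S_h = 539906.50
n for stratum S = 61·131810.00/539906.50 = 14.892 → 15

15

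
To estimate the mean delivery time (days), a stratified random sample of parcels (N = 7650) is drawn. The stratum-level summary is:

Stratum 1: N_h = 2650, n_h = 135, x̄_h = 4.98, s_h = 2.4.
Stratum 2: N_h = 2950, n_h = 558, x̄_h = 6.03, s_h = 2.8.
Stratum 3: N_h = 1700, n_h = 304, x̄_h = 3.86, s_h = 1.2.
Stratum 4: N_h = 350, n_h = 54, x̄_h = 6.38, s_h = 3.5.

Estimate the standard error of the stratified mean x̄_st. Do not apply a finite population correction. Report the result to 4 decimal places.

V̂(x̄_st) = Σ W_h² s_h²/n_h, with W_h = N_h/N and N = 7650:
  stratum 1: (2650/7650)²·2.4²/135 = 0.00511985
  stratum 2: (2950/7650)²·2.8²/558 = 0.00208931
  stratum 3: (1700/7650)²·1.2²/304 = 0.000233918
  stratum 4: (350/7650)²·3.5²/54 = 0.000474849
V̂(x̄_st) = 0.00791793
SE(x̄_st) = √0.00791793 = 0.0889828

SE(x̄_st) ≈ 0.0890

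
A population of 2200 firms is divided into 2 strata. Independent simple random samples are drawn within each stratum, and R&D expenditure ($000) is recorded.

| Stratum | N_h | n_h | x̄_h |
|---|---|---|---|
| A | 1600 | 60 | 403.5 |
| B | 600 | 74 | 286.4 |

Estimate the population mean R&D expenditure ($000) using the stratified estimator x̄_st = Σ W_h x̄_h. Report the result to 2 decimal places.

x̄_st ≈ 371.56

N = Σ N_h = 2200. Stratum weights W_h = N_h/N.
x̄_st = (1600·403.5 + 600·286.4) / 2200 = 371.5636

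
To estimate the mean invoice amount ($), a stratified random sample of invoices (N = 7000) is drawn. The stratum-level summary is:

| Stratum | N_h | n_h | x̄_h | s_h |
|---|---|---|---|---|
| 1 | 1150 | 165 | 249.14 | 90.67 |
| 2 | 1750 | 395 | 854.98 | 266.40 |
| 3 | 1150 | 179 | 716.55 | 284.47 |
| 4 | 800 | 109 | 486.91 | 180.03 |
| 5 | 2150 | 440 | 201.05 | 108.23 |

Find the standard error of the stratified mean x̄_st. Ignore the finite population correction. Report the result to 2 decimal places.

SE(x̄_st) ≈ 5.58

V̂(x̄_st) = Σ W_h² s_h²/n_h, with W_h = N_h/N and N = 7000:
  stratum 1: (1150/7000)²·90.67²/165 = 1.34475
  stratum 2: (1750/7000)²·266.40²/395 = 11.2293
  stratum 3: (1150/7000)²·284.47²/179 = 12.2017
  stratum 4: (800/7000)²·180.03²/109 = 3.88371
  stratum 5: (2150/7000)²·108.23²/440 = 2.51144
V̂(x̄_st) = 31.1709
SE(x̄_st) = √31.1709 = 5.58309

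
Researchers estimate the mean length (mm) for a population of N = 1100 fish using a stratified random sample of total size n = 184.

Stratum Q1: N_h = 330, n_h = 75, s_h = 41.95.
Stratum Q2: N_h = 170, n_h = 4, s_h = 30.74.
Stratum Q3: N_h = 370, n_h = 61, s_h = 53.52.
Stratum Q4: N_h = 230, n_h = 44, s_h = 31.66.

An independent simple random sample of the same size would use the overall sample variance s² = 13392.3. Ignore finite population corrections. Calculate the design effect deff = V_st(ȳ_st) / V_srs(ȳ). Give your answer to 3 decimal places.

deff ≈ 0.193

V̂(ȳ_st) = Σ W_h² s_h²/n_h, with W_h = N_h/N and N = 1100:
  stratum Q1: (330/1100)²·41.95²/75 = 2.11176
  stratum Q2: (170/1100)²·30.74²/4 = 5.64235
  stratum Q3: (370/1100)²·53.52²/61 = 5.31276
  stratum Q4: (230/1100)²·31.66²/44 = 0.995954
V_st = 14.0628
V_srs = s²/n = 13392.3/184 = 72.7842
deff = V_st / V_srs = 14.0628/72.7842 = 0.1932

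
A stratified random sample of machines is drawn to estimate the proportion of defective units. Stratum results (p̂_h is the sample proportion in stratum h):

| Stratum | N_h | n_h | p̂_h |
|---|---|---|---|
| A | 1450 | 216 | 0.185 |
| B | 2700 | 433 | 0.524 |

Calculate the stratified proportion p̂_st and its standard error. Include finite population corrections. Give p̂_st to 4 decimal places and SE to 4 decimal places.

p̂_st ≈ 0.4056, SE ≈ 0.0167

N = 4150; stratum weights W_h = N_h/N.
p̂_st = Σ W_h p̂_h = (1450·0.185 + 2700·0.524)/4150 = 0.40555
V̂(p̂_st) = Σ W_h² (1 − n_h/N_h) p̂_h(1−p̂_h)/(n_h−1):
  stratum A: (1450/4150)²·(1 − 216/1450)·0.185·0.815/215 = 7.28581e-05
  stratum B: (2700/4150)²·(1 − 433/2700)·0.524·0.476/432 = 0.000205198
V̂(p̂_st) = 0.000278056; SE = √V̂ = 0.016675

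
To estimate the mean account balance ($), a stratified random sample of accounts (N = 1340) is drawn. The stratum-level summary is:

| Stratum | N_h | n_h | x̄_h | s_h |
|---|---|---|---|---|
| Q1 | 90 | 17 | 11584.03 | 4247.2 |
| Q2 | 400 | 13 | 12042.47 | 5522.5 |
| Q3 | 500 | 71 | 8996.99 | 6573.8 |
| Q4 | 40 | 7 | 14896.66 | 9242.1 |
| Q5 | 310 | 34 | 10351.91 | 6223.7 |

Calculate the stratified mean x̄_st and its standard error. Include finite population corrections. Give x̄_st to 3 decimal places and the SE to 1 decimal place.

x̄_st = Σ W_h x̄_h = (90·11584.03 + 400·12042.47 + 500·8996.99 + 40·14896.66 + 310·10351.91)/1340 = 10569.40612
V̂(x̄_st) = Σ W_h² (1 − n_h/N_h) s_h²/n_h, with W_h = N_h/N and N = 1340:
  stratum Q1: (90/1340)²·(1 − 17/90)·4247.2²/17 = 3882.51
  stratum Q2: (400/1340)²·(1 − 13/400)·5522.5²/13 = 202250
  stratum Q3: (500/1340)²·(1 − 71/500)·6573.8²/71 = 72709.7
  stratum Q4: (40/1340)²·(1 − 7/40)·9242.1²/7 = 8970.31
  stratum Q5: (310/1340)²·(1 − 34/310)·6223.7²/34 = 54285
V̂(x̄_st) = 342098
SE(x̄_st) = √342098 = 584.891

x̄_st ≈ 10569.406, SE ≈ 584.9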